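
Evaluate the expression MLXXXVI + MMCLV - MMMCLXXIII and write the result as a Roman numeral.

MLXXXVI = 1086, MMCLV = 2155, MMMCLXXIII = 3173
1086 + 2155 = 3241
3241 - 3173 = 68

LXVIII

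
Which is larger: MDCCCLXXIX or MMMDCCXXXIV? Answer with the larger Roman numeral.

MDCCCLXXIX = 1879
MMMDCCXXXIV = 3734
3734 is larger

MMMDCCXXXIV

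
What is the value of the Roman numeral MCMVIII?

MCMVIII: M=1000, CM=900, V=5, I=1, I=1, I=1
1000 + 900 + 5 + 1 + 1 + 1 = 1908

1908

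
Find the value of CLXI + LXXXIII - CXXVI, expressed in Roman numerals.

CLXI = 161, LXXXIII = 83, CXXVI = 126
161 + 83 = 244
244 - 126 = 118

CXVIII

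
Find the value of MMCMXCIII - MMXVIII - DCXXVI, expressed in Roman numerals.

MMCMXCIII = 2993, MMXVIII = 2018, DCXXVI = 626
2993 - 2018 = 975
975 - 626 = 349

CCCXLIX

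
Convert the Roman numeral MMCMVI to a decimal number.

MMCMVI: M=1000, M=1000, CM=900, V=5, I=1
1000 + 1000 + 900 + 5 + 1 = 2906

2906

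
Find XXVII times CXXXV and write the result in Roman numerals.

XXVII = 27
CXXXV = 135
27 × 135 = 3645

MMMDCXLV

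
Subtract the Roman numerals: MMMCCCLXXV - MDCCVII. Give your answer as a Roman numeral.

MMMCCCLXXV = 3375
MDCCVII = 1707
3375 - 1707 = 1668

MDCLXVIII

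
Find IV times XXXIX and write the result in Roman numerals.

IV = 4
XXXIX = 39
4 × 39 = 156

CLVI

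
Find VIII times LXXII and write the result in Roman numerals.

VIII = 8
LXXII = 72
8 × 72 = 576

DLXXVI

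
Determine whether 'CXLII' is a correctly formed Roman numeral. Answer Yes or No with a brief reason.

'CXLII': Check the rules: uses only the symbols I, V, X, L, C, D, M; no symbol is repeated more than three times in a row; V, L and D each appear at most once; the only place a smaller symbol precedes a larger one is the allowed subtractive pair XL, the symbol right after such a pair (if any) is smaller than the pair's first symbol, and otherwise the values never increase from left to right. Value: C (100) + XL (40) + I (1) + I (1) = 142. So it is a valid standard Roman numeral.

Yes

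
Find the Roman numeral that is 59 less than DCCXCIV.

DCCXCIV = 794
794 - 59 = 735

DCCXXXV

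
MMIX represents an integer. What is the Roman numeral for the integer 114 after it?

MMIX = 2009
2009 + 114 = 2123

MMCXXIII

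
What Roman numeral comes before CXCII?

CXCII = 192; previous is 191

CXCI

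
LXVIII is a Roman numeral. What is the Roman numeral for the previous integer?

LXVIII = 68; previous is 67

LXVII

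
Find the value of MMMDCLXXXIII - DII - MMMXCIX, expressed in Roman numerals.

MMMDCLXXXIII = 3683, DII = 502, MMMXCIX = 3099
3683 - 502 = 3181
3181 - 3099 = 82

LXXXII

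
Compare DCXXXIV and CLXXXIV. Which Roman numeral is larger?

DCXXXIV = 634
CLXXXIV = 184
634 is larger

DCXXXIV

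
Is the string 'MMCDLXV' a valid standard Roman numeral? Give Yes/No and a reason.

'MMCDLXV': Check the rules: uses only the symbols I, V, X, L, C, D, M; no symbol is repeated more than three times in a row; V, L and D each appear at most once; the only place a smaller symbol precedes a larger one is the allowed subtractive pair CD, the symbol right after such a pair (if any) is smaller than the pair's first symbol, and otherwise the values never increase from left to right. Value: M (1000) + M (1000) + CD (400) + L (50) + X (10) + V (5) = 2465. So it is a valid standard Roman numeral.

Yes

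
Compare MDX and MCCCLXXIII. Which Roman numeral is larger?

MDX = 1510
MCCCLXXIII = 1373
1510 is larger

MDX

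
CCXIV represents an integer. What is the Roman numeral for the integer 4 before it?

CCXIV = 214
214 - 4 = 210

CCX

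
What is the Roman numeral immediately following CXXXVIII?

CXXXVIII = 138, so the next integer is 138 + 1 = 139

CXXXIX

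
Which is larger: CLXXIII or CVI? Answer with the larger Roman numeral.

CLXXIII = 173
CVI = 106
173 is larger

CLXXIII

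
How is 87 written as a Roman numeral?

Convert 87 to Roman numerals:
  87 contains 1×50 (L)
  37 contains 3×10 (XXX)
  7 contains 1×5 (V)
  2 contains 2×1 (II)

LXXXVII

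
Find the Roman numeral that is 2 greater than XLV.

XLV = 45
45 + 2 = 47

XLVII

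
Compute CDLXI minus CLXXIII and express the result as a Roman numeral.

CDLXI = 461
CLXXIII = 173
461 - 173 = 288

CCLXXXVIII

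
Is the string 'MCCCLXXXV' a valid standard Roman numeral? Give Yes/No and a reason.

'MCCCLXXXV': Check the rules: uses only the symbols I, V, X, L, C, D, M; no symbol is repeated more than three times in a row; V, L and D each appear at most once; no smaller symbol precedes a larger one (values never increase from left to right). Value: M (1000) + C (100) + C (100) + C (100) + L (50) + X (10) + X (10) + X (10) + V (5) = 1385. So it is a valid standard Roman numeral.

Yes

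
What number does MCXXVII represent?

MCXXVII: M=1000, C=100, X=10, X=10, V=5, I=1, I=1
1000 + 100 + 10 + 10 + 5 + 1 + 1 = 1127

1127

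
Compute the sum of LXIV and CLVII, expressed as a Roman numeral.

LXIV = 64
CLVII = 157
64 + 157 = 221

CCXXI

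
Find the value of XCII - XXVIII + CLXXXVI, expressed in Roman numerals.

XCII = 92, XXVIII = 28, CLXXXVI = 186
92 - 28 = 64
64 + 186 = 250

CCL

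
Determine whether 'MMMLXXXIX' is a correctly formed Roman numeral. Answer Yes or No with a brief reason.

'MMMLXXXIX': Check the rules: uses only the symbols I, V, X, L, C, D, M; no symbol is repeated more than three times in a row; V, L and D each appear at most once; the only place a smaller symbol precedes a larger one is the allowed subtractive pair IX, the symbol right after such a pair (if any) is smaller than the pair's first symbol, and otherwise the values never increase from left to right. Value: M (1000) + M (1000) + M (1000) + L (50) + X (10) + X (10) + X (10) + IX (9) = 3089. So it is a valid standard Roman numeral.

Yes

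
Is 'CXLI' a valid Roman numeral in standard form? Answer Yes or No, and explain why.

'CXLI': Check the rules: uses only the symbols I, V, X, L, C, D, M; no symbol is repeated more than three times in a row; V, L and D each appear at most once; the only place a smaller symbol precedes a larger one is the allowed subtractive pair XL, the symbol right after such a pair (if any) is smaller than the pair's first symbol, and otherwise the values never increase from left to right. Value: C (100) + XL (40) + I (1) = 141. So it is a valid standard Roman numeral.

Yes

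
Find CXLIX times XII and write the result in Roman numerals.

CXLIX = 149
XII = 12
149 × 12 = 1788

MDCCLXXXVIII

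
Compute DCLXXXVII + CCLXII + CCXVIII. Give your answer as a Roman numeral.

DCLXXXVII = 687, CCLXII = 262, CCXVIII = 218
687 + 262 = 949
949 + 218 = 1167

MCLXVII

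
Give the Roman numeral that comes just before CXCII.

CXCII = 192; previous is 191

CXCI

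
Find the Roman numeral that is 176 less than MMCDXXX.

MMCDXXX = 2430
2430 - 176 = 2254

MMCCLIV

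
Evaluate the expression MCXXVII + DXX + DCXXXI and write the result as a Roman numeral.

MCXXVII = 1127, DXX = 520, DCXXXI = 631
1127 + 520 = 1647
1647 + 631 = 2278

MMCCLXXVIII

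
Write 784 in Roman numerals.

Convert 784 to Roman numerals:
  784 contains 1×500 (D)
  284 contains 2×100 (CC)
  84 contains 1×50 (L)
  34 contains 3×10 (XXX)
  4 contains 1×4 (IV)

DCCLXXXIV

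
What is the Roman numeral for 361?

Convert 361 to Roman numerals:
  361 contains 3×100 (CCC)
  61 contains 1×50 (L)
  11 contains 1×10 (X)
  1 contains 1×1 (I)

CCCLXI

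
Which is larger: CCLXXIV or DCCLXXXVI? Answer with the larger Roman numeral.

CCLXXIV = 274
DCCLXXXVI = 786
786 is larger

DCCLXXXVI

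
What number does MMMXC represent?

MMMXC: M=1000, M=1000, M=1000, XC=90
1000 + 1000 + 1000 + 90 = 3090

3090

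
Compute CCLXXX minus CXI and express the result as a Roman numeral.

CCLXXX = 280
CXI = 111
280 - 111 = 169

CLXIX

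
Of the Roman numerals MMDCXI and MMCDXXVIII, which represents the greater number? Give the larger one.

MMDCXI = 2611
MMCDXXVIII = 2428
2611 is larger

MMDCXI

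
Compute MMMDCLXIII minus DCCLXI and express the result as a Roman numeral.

MMMDCLXIII = 3663
DCCLXI = 761
3663 - 761 = 2902

MMCMII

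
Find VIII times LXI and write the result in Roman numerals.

VIII = 8
LXI = 61
8 × 61 = 488

CDLXXXVIII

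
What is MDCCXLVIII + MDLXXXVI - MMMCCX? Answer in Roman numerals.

MDCCXLVIII = 1748, MDLXXXVI = 1586, MMMCCX = 3210
1748 + 1586 = 3334
3334 - 3210 = 124

CXXIV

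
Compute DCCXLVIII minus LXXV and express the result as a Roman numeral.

DCCXLVIII = 748
LXXV = 75
748 - 75 = 673

DCLXXIII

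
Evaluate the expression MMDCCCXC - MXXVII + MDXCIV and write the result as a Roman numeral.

MMDCCCXC = 2890, MXXVII = 1027, MDXCIV = 1594
2890 - 1027 = 1863
1863 + 1594 = 3457

MMMCDLVII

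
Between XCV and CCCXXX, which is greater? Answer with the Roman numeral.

XCV = 95
CCCXXX = 330
330 is larger

CCCXXX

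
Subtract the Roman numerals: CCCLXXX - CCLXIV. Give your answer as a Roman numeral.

CCCLXXX = 380
CCLXIV = 264
380 - 264 = 116

CXVI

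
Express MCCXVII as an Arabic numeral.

MCCXVII: M=1000, C=100, C=100, X=10, V=5, I=1, I=1
1000 + 100 + 100 + 10 + 5 + 1 + 1 = 1217

1217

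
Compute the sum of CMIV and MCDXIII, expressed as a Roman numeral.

CMIV = 904
MCDXIII = 1413
904 + 1413 = 2317

MMCCCXVII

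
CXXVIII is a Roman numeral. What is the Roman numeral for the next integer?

CXXVIII = 128; next is 129

CXXIX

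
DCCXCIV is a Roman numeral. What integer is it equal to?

DCCXCIV: D=500, C=100, C=100, XC=90, IV=4
500 + 100 + 100 + 90 + 4 = 794

794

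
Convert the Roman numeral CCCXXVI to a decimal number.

CCCXXVI: C=100, C=100, C=100, X=10, X=10, V=5, I=1
100 + 100 + 100 + 10 + 10 + 5 + 1 = 326

326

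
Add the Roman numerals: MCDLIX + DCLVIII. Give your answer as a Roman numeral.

MCDLIX = 1459
DCLVIII = 658
1459 + 658 = 2117

MMCXVII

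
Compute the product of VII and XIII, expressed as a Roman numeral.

VII = 7
XIII = 13
7 × 13 = 91

XCI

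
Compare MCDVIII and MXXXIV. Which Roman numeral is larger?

MCDVIII = 1408
MXXXIV = 1034
1408 is larger

MCDVIII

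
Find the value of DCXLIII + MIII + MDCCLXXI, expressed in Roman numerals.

DCXLIII = 643, MIII = 1003, MDCCLXXI = 1771
643 + 1003 = 1646
1646 + 1771 = 3417

MMMCDXVII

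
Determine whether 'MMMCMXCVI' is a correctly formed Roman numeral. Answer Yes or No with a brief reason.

'MMMCMXCVI': Check the rules: uses only the symbols I, V, X, L, C, D, M; no symbol is repeated more than three times in a row; V, L and D each appear at most once; the only places a smaller symbol precedes a larger one are the allowed subtractive pairs CM, XC, the symbol right after such a pair (if any) is smaller than the pair's first symbol, and otherwise the values never increase from left to right. Value: M (1000) + M (1000) + M (1000) + CM (900) + XC (90) + V (5) + I (1) = 3996. So it is a valid standard Roman numeral.

Yes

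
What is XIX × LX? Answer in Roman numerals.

XIX = 19
LX = 60
19 × 60 = 1140

MCXL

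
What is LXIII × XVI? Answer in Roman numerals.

LXIII = 63
XVI = 16
63 × 16 = 1008

MVIII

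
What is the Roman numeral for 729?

Convert 729 to Roman numerals:
  729 contains 1×500 (D)
  229 contains 2×100 (CC)
  29 contains 2×10 (XX)
  9 contains 1×9 (IX)

DCCXXIX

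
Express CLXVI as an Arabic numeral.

CLXVI: C=100, L=50, X=10, V=5, I=1
100 + 50 + 10 + 5 + 1 = 166

166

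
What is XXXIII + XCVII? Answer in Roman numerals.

XXXIII = 33
XCVII = 97
33 + 97 = 130

CXXX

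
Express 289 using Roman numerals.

Convert 289 to Roman numerals:
  289 contains 2×100 (CC)
  89 contains 1×50 (L)
  39 contains 3×10 (XXX)
  9 contains 1×9 (IX)

CCLXXXIX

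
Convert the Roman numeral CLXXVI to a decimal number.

CLXXVI: C=100, L=50, X=10, X=10, V=5, I=1
100 + 50 + 10 + 10 + 5 + 1 = 176

176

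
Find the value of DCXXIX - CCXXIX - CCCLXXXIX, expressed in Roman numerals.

DCXXIX = 629, CCXXIX = 229, CCCLXXXIX = 389
629 - 229 = 400
400 - 389 = 11

XI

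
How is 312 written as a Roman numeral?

Convert 312 to Roman numerals:
  312 contains 3×100 (CCC)
  12 contains 1×10 (X)
  2 contains 2×1 (II)

CCCXII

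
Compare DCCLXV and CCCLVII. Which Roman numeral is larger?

DCCLXV = 765
CCCLVII = 357
765 is larger

DCCLXV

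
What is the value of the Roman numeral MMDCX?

MMDCX: M=1000, M=1000, D=500, C=100, X=10
1000 + 1000 + 500 + 100 + 10 = 2610

2610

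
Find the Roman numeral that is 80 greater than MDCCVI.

MDCCVI = 1706
1706 + 80 = 1786

MDCCLXXXVI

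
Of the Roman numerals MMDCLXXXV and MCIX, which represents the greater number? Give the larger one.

MMDCLXXXV = 2685
MCIX = 1109
2685 is larger

MMDCLXXXV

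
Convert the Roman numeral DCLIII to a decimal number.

DCLIII: D=500, C=100, L=50, I=1, I=1, I=1
500 + 100 + 50 + 1 + 1 + 1 = 653

653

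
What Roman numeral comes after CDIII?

CDIII = 403, so the next integer is 403 + 1 = 404

CDIV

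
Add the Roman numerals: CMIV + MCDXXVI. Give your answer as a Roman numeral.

CMIV = 904
MCDXXVI = 1426
904 + 1426 = 2330

MMCCCXXX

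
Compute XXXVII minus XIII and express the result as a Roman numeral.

XXXVII = 37
XIII = 13
37 - 13 = 24

XXIV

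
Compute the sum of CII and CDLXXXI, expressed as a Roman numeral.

CII = 102
CDLXXXI = 481
102 + 481 = 583

DLXXXIII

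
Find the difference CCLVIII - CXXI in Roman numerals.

CCLVIII = 258
CXXI = 121
258 - 121 = 137

CXXXVII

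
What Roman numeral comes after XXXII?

XXXII = 32, so the next integer is 32 + 1 = 33

XXXIII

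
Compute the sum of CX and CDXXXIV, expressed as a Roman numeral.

CX = 110
CDXXXIV = 434
110 + 434 = 544

DXLIV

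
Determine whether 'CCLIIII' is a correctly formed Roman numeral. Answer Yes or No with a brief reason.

'CCLIIII': More than 3 consecutive I's

No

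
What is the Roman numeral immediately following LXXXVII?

LXXXVII = 87; next is 88

LXXXVIII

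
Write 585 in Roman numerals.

Convert 585 to Roman numerals:
  585 contains 1×500 (D)
  85 contains 1×50 (L)
  35 contains 3×10 (XXX)
  5 contains 1×5 (V)

DLXXXV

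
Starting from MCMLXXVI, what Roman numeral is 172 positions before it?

MCMLXXVI = 1976
1976 - 172 = 1804

MDCCCIV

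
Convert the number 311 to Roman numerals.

Convert 311 to Roman numerals:
  311 contains 3×100 (CCC)
  11 contains 1×10 (X)
  1 contains 1×1 (I)

CCCXI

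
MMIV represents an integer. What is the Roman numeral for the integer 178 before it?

MMIV = 2004
2004 - 178 = 1826

MDCCCXXVI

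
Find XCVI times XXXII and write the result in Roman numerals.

XCVI = 96
XXXII = 32
96 × 32 = 3072

MMMLXXII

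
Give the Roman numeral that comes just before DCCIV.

DCCIV = 704, so the previous integer is 704 - 1 = 703

DCCIII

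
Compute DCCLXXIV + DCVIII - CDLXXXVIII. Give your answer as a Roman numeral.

DCCLXXIV = 774, DCVIII = 608, CDLXXXVIII = 488
774 + 608 = 1382
1382 - 488 = 894

DCCCXCIV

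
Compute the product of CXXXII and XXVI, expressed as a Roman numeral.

CXXXII = 132
XXVI = 26
132 × 26 = 3432

MMMCDXXXII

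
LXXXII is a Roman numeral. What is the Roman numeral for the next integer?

LXXXII = 82; next is 83

LXXXIII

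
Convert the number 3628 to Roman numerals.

Convert 3628 to Roman numerals:
  3628 contains 3×1000 (MMM)
  628 contains 1×500 (D)
  128 contains 1×100 (C)
  28 contains 2×10 (XX)
  8 contains 1×5 (V)
  3 contains 3×1 (III)

MMMDCXXVIII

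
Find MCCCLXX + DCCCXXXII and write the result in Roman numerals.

MCCCLXX = 1370
DCCCXXXII = 832
1370 + 832 = 2202

MMCCII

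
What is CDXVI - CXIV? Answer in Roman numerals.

CDXVI = 416
CXIV = 114
416 - 114 = 302

CCCII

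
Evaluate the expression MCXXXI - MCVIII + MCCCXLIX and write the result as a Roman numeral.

MCXXXI = 1131, MCVIII = 1108, MCCCXLIX = 1349
1131 - 1108 = 23
23 + 1349 = 1372

MCCCLXXII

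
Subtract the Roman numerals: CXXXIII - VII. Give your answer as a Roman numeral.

CXXXIII = 133
VII = 7
133 - 7 = 126

CXXVI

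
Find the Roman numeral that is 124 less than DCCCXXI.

DCCCXXI = 821
821 - 124 = 697

DCXCVII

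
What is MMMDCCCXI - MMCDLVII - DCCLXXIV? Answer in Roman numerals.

MMMDCCCXI = 3811, MMCDLVII = 2457, DCCLXXIV = 774
3811 - 2457 = 1354
1354 - 774 = 580

DLXXX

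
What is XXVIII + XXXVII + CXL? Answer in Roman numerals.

XXVIII = 28, XXXVII = 37, CXL = 140
28 + 37 = 65
65 + 140 = 205

CCV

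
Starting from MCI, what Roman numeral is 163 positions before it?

MCI = 1101
1101 - 163 = 938

CMXXXVIII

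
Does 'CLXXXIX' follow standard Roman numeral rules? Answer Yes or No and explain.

'CLXXXIX': Check the rules: uses only the symbols I, V, X, L, C, D, M; no symbol is repeated more than three times in a row; V, L and D each appear at most once; the only place a smaller symbol precedes a larger one is the allowed subtractive pair IX, the symbol right after such a pair (if any) is smaller than the pair's first symbol, and otherwise the values never increase from left to right. Value: C (100) + L (50) + X (10) + X (10) + X (10) + IX (9) = 189. So it is a valid standard Roman numeral.

Yes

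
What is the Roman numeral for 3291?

Convert 3291 to Roman numerals:
  3291 contains 3×1000 (MMM)
  291 contains 2×100 (CC)
  91 contains 1×90 (XC)
  1 contains 1×1 (I)

MMMCCXCI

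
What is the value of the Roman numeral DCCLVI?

DCCLVI: D=500, C=100, C=100, L=50, V=5, I=1
500 + 100 + 100 + 50 + 5 + 1 = 756

756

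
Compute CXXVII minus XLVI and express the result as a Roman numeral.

CXXVII = 127
XLVI = 46
127 - 46 = 81

LXXXI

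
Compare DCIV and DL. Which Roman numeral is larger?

DCIV = 604
DL = 550
604 is larger

DCIV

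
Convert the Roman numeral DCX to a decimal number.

DCX: D=500, C=100, X=10
500 + 100 + 10 = 610

610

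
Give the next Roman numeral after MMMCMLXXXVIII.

MMMCMLXXXVIII = 3988, so the next integer is 3988 + 1 = 3989

MMMCMLXXXIX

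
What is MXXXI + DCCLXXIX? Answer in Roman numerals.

MXXXI = 1031
DCCLXXIX = 779
1031 + 779 = 1810

MDCCCX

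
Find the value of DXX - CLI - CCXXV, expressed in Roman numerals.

DXX = 520, CLI = 151, CCXXV = 225
520 - 151 = 369
369 - 225 = 144

CXLIV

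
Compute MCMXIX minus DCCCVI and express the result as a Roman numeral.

MCMXIX = 1919
DCCCVI = 806
1919 - 806 = 1113

MCXIII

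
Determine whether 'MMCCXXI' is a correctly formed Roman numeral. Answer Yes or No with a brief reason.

'MMCCXXI': Check the rules: uses only the symbols I, V, X, L, C, D, M; no symbol is repeated more than three times in a row; V, L and D each appear at most once; no smaller symbol precedes a larger one (values never increase from left to right). Value: M (1000) + M (1000) + C (100) + C (100) + X (10) + X (10) + I (1) = 2221. So it is a valid standard Roman numeral.

Yes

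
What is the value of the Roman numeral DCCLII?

DCCLII: D=500, C=100, C=100, L=50, I=1, I=1
500 + 100 + 100 + 50 + 1 + 1 = 752

752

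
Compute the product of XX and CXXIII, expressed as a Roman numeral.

XX = 20
CXXIII = 123
20 × 123 = 2460

MMCDLX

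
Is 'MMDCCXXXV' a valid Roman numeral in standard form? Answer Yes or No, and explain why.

'MMDCCXXXV': Check the rules: uses only the symbols I, V, X, L, C, D, M; no symbol is repeated more than three times in a row; V, L and D each appear at most once; no smaller symbol precedes a larger one (values never increase from left to right). Value: M (1000) + M (1000) + D (500) + C (100) + C (100) + X (10) + X (10) + X (10) + V (5) = 2735. So it is a valid standard Roman numeral.

Yes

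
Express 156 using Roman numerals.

Convert 156 to Roman numerals:
  156 contains 1×100 (C)
  56 contains 1×50 (L)
  6 contains 1×5 (V)
  1 contains 1×1 (I)

CLVI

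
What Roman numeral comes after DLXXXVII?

DLXXXVII = 587; next is 588

DLXXXVIII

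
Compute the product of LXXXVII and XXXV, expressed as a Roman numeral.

LXXXVII = 87
XXXV = 35
87 × 35 = 3045

MMMXLV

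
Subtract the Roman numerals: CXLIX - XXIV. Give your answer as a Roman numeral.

CXLIX = 149
XXIV = 24
149 - 24 = 125

CXXV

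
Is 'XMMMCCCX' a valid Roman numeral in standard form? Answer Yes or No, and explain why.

'XMMMCCCX': Invalid subtractive combination: XM

No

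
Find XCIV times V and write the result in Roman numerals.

XCIV = 94
V = 5
94 × 5 = 470

CDLXX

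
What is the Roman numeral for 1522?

Convert 1522 to Roman numerals:
  1522 contains 1×1000 (M)
  522 contains 1×500 (D)
  22 contains 2×10 (XX)
  2 contains 2×1 (II)

MDXXII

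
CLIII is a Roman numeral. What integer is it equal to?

CLIII: C=100, L=50, I=1, I=1, I=1
100 + 50 + 1 + 1 + 1 = 153

153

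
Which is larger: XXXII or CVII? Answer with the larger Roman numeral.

XXXII = 32
CVII = 107
107 is larger

CVII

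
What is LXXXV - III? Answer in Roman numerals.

LXXXV = 85
III = 3
85 - 3 = 82

LXXXII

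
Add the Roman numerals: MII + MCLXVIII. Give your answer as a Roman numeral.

MII = 1002
MCLXVIII = 1168
1002 + 1168 = 2170

MMCLXX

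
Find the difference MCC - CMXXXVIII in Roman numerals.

MCC = 1200
CMXXXVIII = 938
1200 - 938 = 262

CCLXII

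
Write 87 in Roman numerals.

Convert 87 to Roman numerals:
  87 contains 1×50 (L)
  37 contains 3×10 (XXX)
  7 contains 1×5 (V)
  2 contains 2×1 (II)

LXXXVII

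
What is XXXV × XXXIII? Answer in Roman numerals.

XXXV = 35
XXXIII = 33
35 × 33 = 1155

MCLV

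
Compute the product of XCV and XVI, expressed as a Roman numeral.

XCV = 95
XVI = 16
95 × 16 = 1520

MDXX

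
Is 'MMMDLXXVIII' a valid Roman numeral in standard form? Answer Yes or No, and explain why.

'MMMDLXXVIII': Check the rules: uses only the symbols I, V, X, L, C, D, M; no symbol is repeated more than three times in a row; V, L and D each appear at most once; no smaller symbol precedes a larger one (values never increase from left to right). Value: M (1000) + M (1000) + M (1000) + D (500) + L (50) + X (10) + X (10) + V (5) + I (1) + I (1) + I (1) = 3578. So it is a valid standard Roman numeral.

Yes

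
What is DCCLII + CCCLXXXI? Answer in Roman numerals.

DCCLII = 752
CCCLXXXI = 381
752 + 381 = 1133

MCXXXIII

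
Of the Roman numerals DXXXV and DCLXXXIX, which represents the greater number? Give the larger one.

DXXXV = 535
DCLXXXIX = 689
689 is larger

DCLXXXIX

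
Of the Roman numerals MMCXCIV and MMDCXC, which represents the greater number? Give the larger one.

MMCXCIV = 2194
MMDCXC = 2690
2690 is larger

MMDCXC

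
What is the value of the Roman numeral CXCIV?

CXCIV: C=100, XC=90, IV=4
100 + 90 + 4 = 194

194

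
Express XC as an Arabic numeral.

XC: XC=90

90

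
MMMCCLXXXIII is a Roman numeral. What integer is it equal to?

MMMCCLXXXIII: M=1000, M=1000, M=1000, C=100, C=100, L=50, X=10, X=10, X=10, I=1, I=1, I=1
1000 + 1000 + 1000 + 100 + 100 + 50 + 10 + 10 + 10 + 1 + 1 + 1 = 3283

3283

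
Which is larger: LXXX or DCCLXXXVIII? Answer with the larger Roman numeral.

LXXX = 80
DCCLXXXVIII = 788
788 is larger

DCCLXXXVIII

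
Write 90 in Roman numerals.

Convert 90 to Roman numerals:
  90 contains 1×90 (XC)

XC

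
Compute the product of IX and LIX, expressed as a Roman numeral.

IX = 9
LIX = 59
9 × 59 = 531

DXXXI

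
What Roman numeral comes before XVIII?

XVIII = 18, so the previous integer is 18 - 1 = 17

XVII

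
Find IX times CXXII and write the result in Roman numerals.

IX = 9
CXXII = 122
9 × 122 = 1098

MXCVIII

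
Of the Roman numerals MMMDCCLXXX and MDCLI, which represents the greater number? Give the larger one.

MMMDCCLXXX = 3780
MDCLI = 1651
3780 is larger

MMMDCCLXXX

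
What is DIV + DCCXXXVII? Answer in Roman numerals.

DIV = 504
DCCXXXVII = 737
504 + 737 = 1241

MCCXLI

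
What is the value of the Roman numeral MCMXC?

MCMXC: M=1000, CM=900, XC=90
1000 + 900 + 90 = 1990

1990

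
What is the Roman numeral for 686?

Convert 686 to Roman numerals:
  686 contains 1×500 (D)
  186 contains 1×100 (C)
  86 contains 1×50 (L)
  36 contains 3×10 (XXX)
  6 contains 1×5 (V)
  1 contains 1×1 (I)

DCLXXXVI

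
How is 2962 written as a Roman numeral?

Convert 2962 to Roman numerals:
  2962 contains 2×1000 (MM)
  962 contains 1×900 (CM)
  62 contains 1×50 (L)
  12 contains 1×10 (X)
  2 contains 2×1 (II)

MMCMLXII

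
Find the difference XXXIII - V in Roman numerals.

XXXIII = 33
V = 5
33 - 5 = 28

XXVIII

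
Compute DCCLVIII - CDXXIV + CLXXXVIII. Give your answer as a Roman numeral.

DCCLVIII = 758, CDXXIV = 424, CLXXXVIII = 188
758 - 424 = 334
334 + 188 = 522

DXXII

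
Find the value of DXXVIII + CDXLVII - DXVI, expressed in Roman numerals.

DXXVIII = 528, CDXLVII = 447, DXVI = 516
528 + 447 = 975
975 - 516 = 459

CDLIX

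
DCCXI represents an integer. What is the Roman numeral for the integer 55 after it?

DCCXI = 711
711 + 55 = 766

DCCLXVI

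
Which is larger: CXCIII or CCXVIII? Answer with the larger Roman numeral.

CXCIII = 193
CCXVIII = 218
218 is larger

CCXVIII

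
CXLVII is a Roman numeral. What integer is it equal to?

CXLVII: C=100, XL=40, V=5, I=1, I=1
100 + 40 + 5 + 1 + 1 = 147

147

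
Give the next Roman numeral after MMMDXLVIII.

MMMDXLVIII = 3548; next is 3549

MMMDXLIX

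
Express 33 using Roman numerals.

Convert 33 to Roman numerals:
  33 contains 3×10 (XXX)
  3 contains 3×1 (III)

XXXIII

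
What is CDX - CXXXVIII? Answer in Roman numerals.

CDX = 410
CXXXVIII = 138
410 - 138 = 272

CCLXXII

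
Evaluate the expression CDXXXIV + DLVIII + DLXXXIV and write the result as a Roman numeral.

CDXXXIV = 434, DLVIII = 558, DLXXXIV = 584
434 + 558 = 992
992 + 584 = 1576

MDLXXVI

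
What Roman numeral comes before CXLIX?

CXLIX = 149; previous is 148

CXLVIII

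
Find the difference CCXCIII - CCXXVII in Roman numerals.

CCXCIII = 293
CCXXVII = 227
293 - 227 = 66

LXVI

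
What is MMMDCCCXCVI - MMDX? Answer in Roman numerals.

MMMDCCCXCVI = 3896
MMDX = 2510
3896 - 2510 = 1386

MCCCLXXXVI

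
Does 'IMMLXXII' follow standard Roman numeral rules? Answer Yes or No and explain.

'IMMLXXII': Invalid subtractive combination: IM

No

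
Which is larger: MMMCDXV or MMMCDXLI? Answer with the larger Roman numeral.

MMMCDXV = 3415
MMMCDXLI = 3441
3441 is larger

MMMCDXLI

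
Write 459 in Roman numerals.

Convert 459 to Roman numerals:
  459 contains 1×400 (CD)
  59 contains 1×50 (L)
  9 contains 1×9 (IX)

CDLIX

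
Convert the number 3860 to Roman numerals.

Convert 3860 to Roman numerals:
  3860 contains 3×1000 (MMM)
  860 contains 1×500 (D)
  360 contains 3×100 (CCC)
  60 contains 1×50 (L)
  10 contains 1×10 (X)

MMMDCCCLX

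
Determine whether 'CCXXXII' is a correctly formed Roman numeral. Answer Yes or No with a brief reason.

'CCXXXII': Check the rules: uses only the symbols I, V, X, L, C, D, M; no symbol is repeated more than three times in a row; V, L and D each appear at most once; no smaller symbol precedes a larger one (values never increase from left to right). Value: C (100) + C (100) + X (10) + X (10) + X (10) + I (1) + I (1) = 232. So it is a valid standard Roman numeral.

Yes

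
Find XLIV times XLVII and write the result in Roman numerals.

XLIV = 44
XLVII = 47
44 × 47 = 2068

MMLXVIII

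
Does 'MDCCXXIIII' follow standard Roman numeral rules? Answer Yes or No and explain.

'MDCCXXIIII': More than 3 consecutive I's

No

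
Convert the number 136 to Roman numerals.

Convert 136 to Roman numerals:
  136 contains 1×100 (C)
  36 contains 3×10 (XXX)
  6 contains 1×5 (V)
  1 contains 1×1 (I)

CXXXVI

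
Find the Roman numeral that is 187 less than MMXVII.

MMXVII = 2017
2017 - 187 = 1830

MDCCCXXX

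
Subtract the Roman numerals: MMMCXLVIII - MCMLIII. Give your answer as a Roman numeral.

MMMCXLVIII = 3148
MCMLIII = 1953
3148 - 1953 = 1195

MCXCV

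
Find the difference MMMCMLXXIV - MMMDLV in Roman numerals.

MMMCMLXXIV = 3974
MMMDLV = 3555
3974 - 3555 = 419

CDXIX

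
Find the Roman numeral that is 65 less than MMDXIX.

MMDXIX = 2519
2519 - 65 = 2454

MMCDLIV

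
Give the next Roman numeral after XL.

XL = 40; next is 41

XLI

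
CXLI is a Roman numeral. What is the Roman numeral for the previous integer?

CXLI = 141; previous is 140

CXL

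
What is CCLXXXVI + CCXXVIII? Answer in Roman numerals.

CCLXXXVI = 286
CCXXVIII = 228
286 + 228 = 514

DXIV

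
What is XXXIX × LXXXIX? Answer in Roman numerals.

XXXIX = 39
LXXXIX = 89
39 × 89 = 3471

MMMCDLXXI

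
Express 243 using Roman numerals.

Convert 243 to Roman numerals:
  243 contains 2×100 (CC)
  43 contains 1×40 (XL)
  3 contains 3×1 (III)

CCXLIII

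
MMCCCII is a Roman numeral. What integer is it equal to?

MMCCCII: M=1000, M=1000, C=100, C=100, C=100, I=1, I=1
1000 + 1000 + 100 + 100 + 100 + 1 + 1 = 2302

2302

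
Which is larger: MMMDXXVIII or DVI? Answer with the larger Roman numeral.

MMMDXXVIII = 3528
DVI = 506
3528 is larger

MMMDXXVIII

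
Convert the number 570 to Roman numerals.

Convert 570 to Roman numerals:
  570 contains 1×500 (D)
  70 contains 1×50 (L)
  20 contains 2×10 (XX)

DLXX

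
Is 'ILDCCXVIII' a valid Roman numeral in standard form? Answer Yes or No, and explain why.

'ILDCCXVIII': Invalid subtractive combination: IL

No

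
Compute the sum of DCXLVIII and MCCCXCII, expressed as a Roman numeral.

DCXLVIII = 648
MCCCXCII = 1392
648 + 1392 = 2040

MMXL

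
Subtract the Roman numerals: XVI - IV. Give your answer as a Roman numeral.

XVI = 16
IV = 4
16 - 4 = 12

XII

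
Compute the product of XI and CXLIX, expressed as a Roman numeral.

XI = 11
CXLIX = 149
11 × 149 = 1639

MDCXXXIX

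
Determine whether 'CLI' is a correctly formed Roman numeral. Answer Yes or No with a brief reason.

'CLI': Check the rules: uses only the symbols I, V, X, L, C, D, M; no symbol is repeated more than three times in a row; V, L and D each appear at most once; no smaller symbol precedes a larger one (values never increase from left to right). Value: C (100) + L (50) + I (1) = 151. So it is a valid standard Roman numeral.

Yes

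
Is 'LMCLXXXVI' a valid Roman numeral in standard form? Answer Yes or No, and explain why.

'LMCLXXXVI': L should not appear more than once

No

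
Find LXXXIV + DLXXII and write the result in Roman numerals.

LXXXIV = 84
DLXXII = 572
84 + 572 = 656

DCLVI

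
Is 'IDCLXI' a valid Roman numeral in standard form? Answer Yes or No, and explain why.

'IDCLXI': Invalid subtractive combination: ID

No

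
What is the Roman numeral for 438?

Convert 438 to Roman numerals:
  438 contains 1×400 (CD)
  38 contains 3×10 (XXX)
  8 contains 1×5 (V)
  3 contains 3×1 (III)

CDXXXVIII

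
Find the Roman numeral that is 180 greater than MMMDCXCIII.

MMMDCXCIII = 3693
3693 + 180 = 3873

MMMDCCCLXXIII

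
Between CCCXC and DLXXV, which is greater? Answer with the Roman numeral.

CCCXC = 390
DLXXV = 575
575 is larger

DLXXV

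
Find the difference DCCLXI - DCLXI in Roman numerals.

DCCLXI = 761
DCLXI = 661
761 - 661 = 100

C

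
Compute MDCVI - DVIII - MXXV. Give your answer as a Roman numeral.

MDCVI = 1606, DVIII = 508, MXXV = 1025
1606 - 508 = 1098
1098 - 1025 = 73

LXXIII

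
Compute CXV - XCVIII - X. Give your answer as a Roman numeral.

CXV = 115, XCVIII = 98, X = 10
115 - 98 = 17
17 - 10 = 7

VII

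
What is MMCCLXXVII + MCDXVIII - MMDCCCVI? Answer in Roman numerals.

MMCCLXXVII = 2277, MCDXVIII = 1418, MMDCCCVI = 2806
2277 + 1418 = 3695
3695 - 2806 = 889

DCCCLXXXIX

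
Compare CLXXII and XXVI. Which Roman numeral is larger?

CLXXII = 172
XXVI = 26
172 is larger

CLXXII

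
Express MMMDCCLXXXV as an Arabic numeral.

MMMDCCLXXXV: M=1000, M=1000, M=1000, D=500, C=100, C=100, L=50, X=10, X=10, X=10, V=5
1000 + 1000 + 1000 + 500 + 100 + 100 + 50 + 10 + 10 + 10 + 5 = 3785

3785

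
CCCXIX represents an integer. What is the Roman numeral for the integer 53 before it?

CCCXIX = 319
319 - 53 = 266

CCLXVI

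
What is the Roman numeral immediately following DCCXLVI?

DCCXLVI = 746; next is 747

DCCXLVII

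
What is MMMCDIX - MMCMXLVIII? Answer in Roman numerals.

MMMCDIX = 3409
MMCMXLVIII = 2948
3409 - 2948 = 461

CDLXI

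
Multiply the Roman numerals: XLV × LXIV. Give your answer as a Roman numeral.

XLV = 45
LXIV = 64
45 × 64 = 2880

MMDCCCLXXX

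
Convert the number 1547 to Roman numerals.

Convert 1547 to Roman numerals:
  1547 contains 1×1000 (M)
  547 contains 1×500 (D)
  47 contains 1×40 (XL)
  7 contains 1×5 (V)
  2 contains 2×1 (II)

MDXLVII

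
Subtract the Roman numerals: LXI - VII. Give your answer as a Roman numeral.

LXI = 61
VII = 7
61 - 7 = 54

LIV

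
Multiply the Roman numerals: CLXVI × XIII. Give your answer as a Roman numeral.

CLXVI = 166
XIII = 13
166 × 13 = 2158

MMCLVIII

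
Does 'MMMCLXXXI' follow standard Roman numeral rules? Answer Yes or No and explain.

'MMMCLXXXI': Check the rules: uses only the symbols I, V, X, L, C, D, M; no symbol is repeated more than three times in a row; V, L and D each appear at most once; no smaller symbol precedes a larger one (values never increase from left to right). Value: M (1000) + M (1000) + M (1000) + C (100) + L (50) + X (10) + X (10) + X (10) + I (1) = 3181. So it is a valid standard Roman numeral.

Yes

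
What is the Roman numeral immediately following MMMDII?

MMMDII = 3502; next is 3503

MMMDIII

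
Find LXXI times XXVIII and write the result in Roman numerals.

LXXI = 71
XXVIII = 28
71 × 28 = 1988

MCMLXXXVIII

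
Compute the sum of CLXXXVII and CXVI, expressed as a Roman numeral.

CLXXXVII = 187
CXVI = 116
187 + 116 = 303

CCCIII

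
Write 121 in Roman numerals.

Convert 121 to Roman numerals:
  121 contains 1×100 (C)
  21 contains 2×10 (XX)
  1 contains 1×1 (I)

CXXI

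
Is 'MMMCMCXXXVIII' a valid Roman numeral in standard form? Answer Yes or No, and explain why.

'MMMCMCXXXVIII': C cannot come right after the subtractive pair CM: once C is subtracted in CM, the next symbol must be smaller than C

No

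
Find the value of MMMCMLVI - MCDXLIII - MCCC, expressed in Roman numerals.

MMMCMLVI = 3956, MCDXLIII = 1443, MCCC = 1300
3956 - 1443 = 2513
2513 - 1300 = 1213

MCCXIII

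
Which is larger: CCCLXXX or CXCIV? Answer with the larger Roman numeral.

CCCLXXX = 380
CXCIV = 194
380 is larger

CCCLXXX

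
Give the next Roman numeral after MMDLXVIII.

MMDLXVIII = 2568; next is 2569

MMDLXIX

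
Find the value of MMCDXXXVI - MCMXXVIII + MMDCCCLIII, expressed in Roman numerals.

MMCDXXXVI = 2436, MCMXXVIII = 1928, MMDCCCLIII = 2853
2436 - 1928 = 508
508 + 2853 = 3361

MMMCCCLXI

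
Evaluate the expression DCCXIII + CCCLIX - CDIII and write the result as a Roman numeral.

DCCXIII = 713, CCCLIX = 359, CDIII = 403
713 + 359 = 1072
1072 - 403 = 669

DCLXIX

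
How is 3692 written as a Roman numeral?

Convert 3692 to Roman numerals:
  3692 contains 3×1000 (MMM)
  692 contains 1×500 (D)
  192 contains 1×100 (C)
  92 contains 1×90 (XC)
  2 contains 2×1 (II)

MMMDCXCII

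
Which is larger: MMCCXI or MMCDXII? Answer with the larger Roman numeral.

MMCCXI = 2211
MMCDXII = 2412
2412 is larger

MMCDXII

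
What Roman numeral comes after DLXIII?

DLXIII = 563; next is 564

DLXIV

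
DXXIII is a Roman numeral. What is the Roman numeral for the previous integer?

DXXIII = 523; previous is 522

DXXII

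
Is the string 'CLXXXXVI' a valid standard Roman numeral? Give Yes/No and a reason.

'CLXXXXVI': More than 3 consecutive X's

No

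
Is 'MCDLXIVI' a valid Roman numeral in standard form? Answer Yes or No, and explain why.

'MCDLXIVI': I cannot come right after the subtractive pair IV: once I is subtracted in IV, the next symbol must be smaller than I

No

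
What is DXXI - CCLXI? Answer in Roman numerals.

DXXI = 521
CCLXI = 261
521 - 261 = 260

CCLX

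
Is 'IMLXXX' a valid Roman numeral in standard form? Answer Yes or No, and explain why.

'IMLXXX': Invalid subtractive combination: IM

No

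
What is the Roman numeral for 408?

Convert 408 to Roman numerals:
  408 contains 1×400 (CD)
  8 contains 1×5 (V)
  3 contains 3×1 (III)

CDVIII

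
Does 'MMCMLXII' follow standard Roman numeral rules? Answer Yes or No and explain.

'MMCMLXII': Check the rules: uses only the symbols I, V, X, L, C, D, M; no symbol is repeated more than three times in a row; V, L and D each appear at most once; the only place a smaller symbol precedes a larger one is the allowed subtractive pair CM, the symbol right after such a pair (if any) is smaller than the pair's first symbol, and otherwise the values never increase from left to right. Value: M (1000) + M (1000) + CM (900) + L (50) + X (10) + I (1) + I (1) = 2962. So it is a valid standard Roman numeral.

Yes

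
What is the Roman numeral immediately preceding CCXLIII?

CCXLIII = 243; previous is 242

CCXLII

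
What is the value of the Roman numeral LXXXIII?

LXXXIII: L=50, X=10, X=10, X=10, I=1, I=1, I=1
50 + 10 + 10 + 10 + 1 + 1 + 1 = 83

83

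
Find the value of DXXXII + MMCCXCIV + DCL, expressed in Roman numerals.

DXXXII = 532, MMCCXCIV = 2294, DCL = 650
532 + 2294 = 2826
2826 + 650 = 3476

MMMCDLXXVI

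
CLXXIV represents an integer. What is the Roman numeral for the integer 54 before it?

CLXXIV = 174
174 - 54 = 120

CXX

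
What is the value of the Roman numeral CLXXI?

CLXXI: C=100, L=50, X=10, X=10, I=1
100 + 50 + 10 + 10 + 1 = 171

171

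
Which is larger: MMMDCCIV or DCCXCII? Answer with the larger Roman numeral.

MMMDCCIV = 3704
DCCXCII = 792
3704 is larger

MMMDCCIV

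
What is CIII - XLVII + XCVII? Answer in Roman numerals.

CIII = 103, XLVII = 47, XCVII = 97
103 - 47 = 56
56 + 97 = 153

CLIII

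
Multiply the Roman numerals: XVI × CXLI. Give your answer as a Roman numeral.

XVI = 16
CXLI = 141
16 × 141 = 2256

MMCCLVI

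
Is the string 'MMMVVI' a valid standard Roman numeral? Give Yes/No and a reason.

'MMMVVI': V should not appear more than once

No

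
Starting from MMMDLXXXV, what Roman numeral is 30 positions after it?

MMMDLXXXV = 3585
3585 + 30 = 3615

MMMDCXV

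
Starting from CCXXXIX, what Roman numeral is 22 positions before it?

CCXXXIX = 239
239 - 22 = 217

CCXVII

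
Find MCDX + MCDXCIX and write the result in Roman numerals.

MCDX = 1410
MCDXCIX = 1499
1410 + 1499 = 2909

MMCMIX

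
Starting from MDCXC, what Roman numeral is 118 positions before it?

MDCXC = 1690
1690 - 118 = 1572

MDLXXII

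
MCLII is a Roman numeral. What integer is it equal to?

MCLII: M=1000, C=100, L=50, I=1, I=1
1000 + 100 + 50 + 1 + 1 = 1152

1152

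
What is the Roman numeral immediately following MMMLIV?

MMMLIV = 3054, so the next integer is 3054 + 1 = 3055

MMMLV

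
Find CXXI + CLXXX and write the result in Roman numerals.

CXXI = 121
CLXXX = 180
121 + 180 = 301

CCCI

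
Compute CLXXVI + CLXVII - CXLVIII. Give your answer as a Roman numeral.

CLXXVI = 176, CLXVII = 167, CXLVIII = 148
176 + 167 = 343
343 - 148 = 195

CXCV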